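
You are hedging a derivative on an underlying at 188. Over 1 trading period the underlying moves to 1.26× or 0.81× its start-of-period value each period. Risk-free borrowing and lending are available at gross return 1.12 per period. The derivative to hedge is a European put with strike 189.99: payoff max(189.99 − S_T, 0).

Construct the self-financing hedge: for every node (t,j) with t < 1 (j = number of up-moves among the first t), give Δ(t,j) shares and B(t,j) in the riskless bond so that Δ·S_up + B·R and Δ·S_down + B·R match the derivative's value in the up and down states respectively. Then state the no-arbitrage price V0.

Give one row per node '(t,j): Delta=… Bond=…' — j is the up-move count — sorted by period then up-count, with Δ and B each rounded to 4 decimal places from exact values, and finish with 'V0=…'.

(0,0): Delta=-0.4457 Bond=94.2750
V0=10.4750

Risk-neutral probability p* = (R−d)/(u−d) = (1.12−0.81)/(1.26−0.81) = 0.6889.
Terminal values V(1,·): V(1,0)=37.7100, V(1,1)=0.0000
(0,0): S=188.0000. Δ = (V_up−V_dn)/(S_up−S_dn) = (0.0000−37.7100)/(236.8800−152.2800) = -0.4457. V = [p*·0.0000 + (1−p*)·37.7100]/1.12 = 10.4750. B = V − Δ·S = 94.2750.
Self-financing check: at every node Δ·S+B equals the discounted successor values.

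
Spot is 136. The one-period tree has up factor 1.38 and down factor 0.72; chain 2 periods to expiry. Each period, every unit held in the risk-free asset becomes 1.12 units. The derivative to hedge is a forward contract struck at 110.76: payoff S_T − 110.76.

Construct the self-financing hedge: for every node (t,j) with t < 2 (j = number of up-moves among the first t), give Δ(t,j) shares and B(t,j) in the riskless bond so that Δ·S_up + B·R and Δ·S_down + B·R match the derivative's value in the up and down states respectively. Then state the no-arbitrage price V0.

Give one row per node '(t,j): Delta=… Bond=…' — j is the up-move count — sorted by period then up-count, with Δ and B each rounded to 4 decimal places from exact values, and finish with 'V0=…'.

(0,0): Delta=1.0000 Bond=-88.2972
(1,0): Delta=1.0000 Bond=-98.8929
(1,1): Delta=1.0000 Bond=-98.8929
V0=47.7028

Under the risk-neutral measure, an up-move has probability p* = (R−d)/(u−d) = 0.6061 and values discount at R = 1.12.
At expiry t=2: V(2,0)=-40.2576, V(2,1)=24.3696, V(2,2)=148.2384
Node (1,0) S=97.9200: V=(p*·24.3696+(1−p*)·-40.2576)/1.12=-0.9729; Δ=(24.3696−-40.2576)/(135.1296−70.5024)=1.0000; B=V−Δ·S=-98.8929
Node (1,1) S=187.6800: V=(p*·148.2384+(1−p*)·24.3696)/1.12=88.7871; Δ=(148.2384−24.3696)/(258.9984−135.1296)=1.0000; B=V−Δ·S=-98.8929
Node (0,0) S=136.0000: V=(p*·88.7871+(1−p*)·-0.9729)/1.12=47.7028; Δ=(88.7871−-0.9729)/(187.6800−97.9200)=1.0000; B=V−Δ·S=-88.2972
The time-0 hedge costs 47.7028, which is the no-arbitrage price.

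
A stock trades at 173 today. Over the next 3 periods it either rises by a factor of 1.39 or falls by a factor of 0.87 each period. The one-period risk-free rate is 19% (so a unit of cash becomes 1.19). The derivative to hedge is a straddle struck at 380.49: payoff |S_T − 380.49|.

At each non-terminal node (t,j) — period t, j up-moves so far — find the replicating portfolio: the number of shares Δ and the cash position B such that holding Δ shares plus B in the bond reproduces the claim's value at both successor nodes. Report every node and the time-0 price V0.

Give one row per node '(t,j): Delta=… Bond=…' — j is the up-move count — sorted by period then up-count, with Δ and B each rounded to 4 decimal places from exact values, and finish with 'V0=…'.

(0,0): Delta=-0.4999 Bond=162.5318
(1,0): Delta=-1.0000 Bond=268.6887
(1,1): Delta=-0.3042 Bond=146.3655
(2,0): Delta=-1.0000 Bond=319.7395
(2,1): Delta=-1.0000 Bond=319.7395
(2,2): Delta=-0.0320 Bond=83.1971
V0=76.0557

No-arbitrage ⇒ martingale measure with p* = (R−d)/(u−d) = 0.6154.
At expiry t=3: V(3,0)=266.5690, V(3,1)=198.4783, V(3,2)=89.6896, V(3,3)=84.1221
  t=2,j=0: stock 130.9437 → up 182.0117 (V=198.4783), down 113.9210 (V=266.5690). Price 188.7958; hedge Δ=-1.0000, bond B=319.7395.
  t=2,j=1: stock 209.2089 → up 290.8004 (V=89.6896), down 182.0117 (V=198.4783). Price 110.5306; hedge Δ=-1.0000, bond B=319.7395.
  t=2,j=2: stock 334.2533 → up 464.6121 (V=84.1221), down 290.8004 (V=89.6896). Price 72.4903; hedge Δ=-0.0320, bond B=83.1971.
  t=1,j=0: stock 150.5100 → up 209.2089 (V=110.5306), down 130.9437 (V=188.7958). Price 118.1787; hedge Δ=-1.0000, bond B=268.6887.
  t=1,j=1: stock 240.4700 → up 334.2533 (V=72.4903), down 209.2089 (V=110.5306). Price 73.2111; hedge Δ=-0.3042, bond B=146.3655.
  t=0,j=0: stock 173.0000 → up 240.4700 (V=73.2111), down 150.5100 (V=118.1787). Price 76.0557; hedge Δ=-0.4999, bond B=162.5318.
Each (Δ,B) replicates both successor values, so the strategy is self-financing and V0 is arbitrage-free.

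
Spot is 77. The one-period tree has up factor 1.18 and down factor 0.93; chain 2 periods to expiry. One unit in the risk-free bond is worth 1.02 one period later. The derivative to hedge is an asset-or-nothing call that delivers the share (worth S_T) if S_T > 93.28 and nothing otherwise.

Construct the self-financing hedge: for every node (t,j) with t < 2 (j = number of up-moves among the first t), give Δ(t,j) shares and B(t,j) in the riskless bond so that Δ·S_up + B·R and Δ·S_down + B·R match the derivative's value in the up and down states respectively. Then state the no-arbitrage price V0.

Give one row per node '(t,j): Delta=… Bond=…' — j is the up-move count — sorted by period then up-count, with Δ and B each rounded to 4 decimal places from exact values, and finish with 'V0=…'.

(0,0): Delta=1.9657 Bond=-138.0066
(1,0): Delta=0.0000 Bond=0.0000
(1,1): Delta=4.7200 Bond=-391.0187
V0=13.3555

Since d<R<u, set p* = (R−d)/(u−d) = 0.3600; price each node as the discounted p*-expectation of its children.
At expiry t=2: V(2,0)=0.0000, V(2,1)=0.0000, V(2,2)=107.2148
  t=1,j=0: stock 71.6100 → up 84.4998 (V=0.0000), down 66.5973 (V=0.0000). Price 0.0000; hedge Δ=0.0000, bond B=0.0000.
  t=1,j=1: stock 90.8600 → up 107.2148 (V=107.2148), down 84.4998 (V=0.0000). Price 37.8405; hedge Δ=4.7200, bond B=-391.0187.
  t=0,j=0: stock 77.0000 → up 90.8600 (V=37.8405), down 71.6100 (V=0.0000). Price 13.3555; hedge Δ=1.9657, bond B=-138.0066.
Each (Δ,B) replicates both successor values, so the strategy is self-financing and V0 is arbitrage-free.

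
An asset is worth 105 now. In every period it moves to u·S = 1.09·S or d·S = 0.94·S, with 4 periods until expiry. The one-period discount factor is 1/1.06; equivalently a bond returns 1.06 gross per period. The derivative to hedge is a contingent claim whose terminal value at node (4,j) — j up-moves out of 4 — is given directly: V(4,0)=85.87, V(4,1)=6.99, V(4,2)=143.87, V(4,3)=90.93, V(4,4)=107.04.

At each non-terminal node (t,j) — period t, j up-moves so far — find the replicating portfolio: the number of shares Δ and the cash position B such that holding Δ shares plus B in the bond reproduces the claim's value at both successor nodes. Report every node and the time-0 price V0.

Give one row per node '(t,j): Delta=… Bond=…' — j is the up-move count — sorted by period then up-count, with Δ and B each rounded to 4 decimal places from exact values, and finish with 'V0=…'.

(0,0): Delta=0.0229 Bond=79.5841
(1,0): Delta=0.4067 Bond=46.4777
(1,1): Delta=-0.0599 Bond=93.8295
(2,0): Delta=6.3537 Bond=-502.4885
(2,1): Delta=-0.8755 Bond=187.2051
(2,2): Delta=0.1160 Bond=77.5228
(3,0): Delta=-6.0298 Bond=547.3440
(3,1): Delta=9.0235 Bond=-802.6333
(3,2): Delta=-3.0097 Bond=448.7050
(3,3): Delta=0.7898 Bond=-9.4585
V0=81.9843

Since d<R<u, set p* = (R−d)/(u−d) = 0.8000; price each node as the discounted p*-expectation of its children.
Payoff layer (t=4): V(4,0)=85.8700, V(4,1)=6.9900, V(4,2)=143.8700, V(4,3)=90.9300, V(4,4)=107.0400
(3,0): S=87.2113. Δ = (V_up−V_dn)/(S_up−S_dn) = (6.9900−85.8700)/(95.0603−81.9786) = -6.0298. V = [p*·6.9900 + (1−p*)·85.8700]/1.06 = 21.4774. B = V − Δ·S = 547.3440.
(3,1): S=101.1280. Δ = (V_up−V_dn)/(S_up−S_dn) = (143.8700−6.9900)/(110.2295−95.0603) = 9.0235. V = [p*·143.8700 + (1−p*)·6.9900]/1.06 = 109.9000. B = V − Δ·S = -802.6333.
(3,2): S=117.2655. Δ = (V_up−V_dn)/(S_up−S_dn) = (90.9300−143.8700)/(127.8194−110.2295) = -3.0097. V = [p*·90.9300 + (1−p*)·143.8700]/1.06 = 95.7717. B = V − Δ·S = 448.7050.
(3,3): S=135.9780. Δ = (V_up−V_dn)/(S_up−S_dn) = (107.0400−90.9300)/(148.2161−127.8194) = 0.7898. V = [p*·107.0400 + (1−p*)·90.9300]/1.06 = 97.9415. B = V − Δ·S = -9.4585.
(2,0): S=92.7780. Δ = (V_up−V_dn)/(S_up−S_dn) = (109.9000−21.4774)/(101.1280−87.2113) = 6.3537. V = [p*·109.9000 + (1−p*)·21.4774]/1.06 = 86.9957. B = V − Δ·S = -502.4885.
(2,1): S=107.5830. Δ = (V_up−V_dn)/(S_up−S_dn) = (95.7717−109.9000)/(117.2655−101.1280) = -0.8755. V = [p*·95.7717 + (1−p*)·109.9000]/1.06 = 93.0164. B = V − Δ·S = 187.2051.
(2,2): S=124.7505. Δ = (V_up−V_dn)/(S_up−S_dn) = (97.9415−95.7717)/(135.9780−117.2655) = 0.1160. V = [p*·97.9415 + (1−p*)·95.7717]/1.06 = 91.9883. B = V − Δ·S = 77.5228.
(1,0): S=98.7000. Δ = (V_up−V_dn)/(S_up−S_dn) = (93.0164−86.9957)/(107.5830−92.7780) = 0.4067. V = [p*·93.0164 + (1−p*)·86.9957]/1.06 = 86.6153. B = V − Δ·S = 46.4777.
(1,1): S=114.4500. Δ = (V_up−V_dn)/(S_up−S_dn) = (91.9883−93.0164)/(124.7505−107.5830) = -0.0599. V = [p*·91.9883 + (1−p*)·93.0164]/1.06 = 86.9754. B = V − Δ·S = 93.8295.
(0,0): S=105.0000. Δ = (V_up−V_dn)/(S_up−S_dn) = (86.9754−86.6153)/(114.4500−98.7000) = 0.0229. V = [p*·86.9754 + (1−p*)·86.6153]/1.06 = 81.9843. B = V − Δ·S = 79.5841.
The time-0 hedge costs 81.9843, which is the no-arbitrage price.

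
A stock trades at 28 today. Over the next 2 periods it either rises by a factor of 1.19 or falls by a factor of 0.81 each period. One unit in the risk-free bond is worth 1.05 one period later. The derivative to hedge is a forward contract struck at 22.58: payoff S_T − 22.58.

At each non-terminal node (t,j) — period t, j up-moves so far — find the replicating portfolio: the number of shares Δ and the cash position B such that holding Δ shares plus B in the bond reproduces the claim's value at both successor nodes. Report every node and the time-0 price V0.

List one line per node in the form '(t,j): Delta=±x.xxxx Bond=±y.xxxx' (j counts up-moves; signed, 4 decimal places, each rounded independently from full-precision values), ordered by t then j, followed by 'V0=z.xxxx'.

(0,0): Delta=1.0000 Bond=-20.4807
(1,0): Delta=1.0000 Bond=-21.5048
(1,1): Delta=1.0000 Bond=-21.5048
V0=7.5193

No-arbitrage ⇒ martingale measure with p* = (R−d)/(u−d) = 0.6316.
At expiry t=2: V(2,0)=-4.2092, V(2,1)=4.4092, V(2,2)=17.0708
(1,0): S=22.6800. Δ = (V_up−V_dn)/(S_up−S_dn) = (4.4092−-4.2092)/(26.9892−18.3708) = 1.0000. V = [p*·4.4092 + (1−p*)·-4.2092]/1.05 = 1.1752. B = V − Δ·S = -21.5048.
(1,1): S=33.3200. Δ = (V_up−V_dn)/(S_up−S_dn) = (17.0708−4.4092)/(39.6508−26.9892) = 1.0000. V = [p*·17.0708 + (1−p*)·4.4092]/1.05 = 11.8152. B = V − Δ·S = -21.5048.
(0,0): S=28.0000. Δ = (V_up−V_dn)/(S_up−S_dn) = (11.8152−1.1752)/(33.3200−22.6800) = 1.0000. V = [p*·11.8152 + (1−p*)·1.1752]/1.05 = 7.5193. B = V − Δ·S = -20.4807.
The time-0 hedge costs 7.5193, which is the no-arbitrage price.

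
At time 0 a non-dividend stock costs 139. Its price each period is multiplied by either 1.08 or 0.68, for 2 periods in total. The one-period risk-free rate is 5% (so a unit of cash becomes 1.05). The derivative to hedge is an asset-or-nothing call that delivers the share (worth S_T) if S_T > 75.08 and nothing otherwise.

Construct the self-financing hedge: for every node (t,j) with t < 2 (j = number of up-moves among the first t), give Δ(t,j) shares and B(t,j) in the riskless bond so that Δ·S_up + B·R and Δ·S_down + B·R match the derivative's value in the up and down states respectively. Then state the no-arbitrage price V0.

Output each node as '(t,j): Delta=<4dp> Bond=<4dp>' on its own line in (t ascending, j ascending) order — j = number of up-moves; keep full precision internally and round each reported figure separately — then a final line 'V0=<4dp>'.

Since d<R<u, set p* = (R−d)/(u−d) = 0.9250; price each node as the discounted p*-expectation of its children.
Payoff layer (t=2): V(2,0)=0.0000, V(2,1)=102.0816, V(2,2)=162.1296
  t=1,j=0: stock 94.5200 → up 102.0816 (V=102.0816), down 64.2736 (V=0.0000). Price 89.9290; hedge Δ=2.7000, bond B=-165.2750.
  t=1,j=1: stock 150.1200 → up 162.1296 (V=162.1296), down 102.0816 (V=102.0816). Price 150.1200; hedge Δ=1.0000, bond B=0.0000.
  t=0,j=0: stock 139.0000 → up 150.1200 (V=150.1200), down 94.5200 (V=89.9290). Price 138.6721; hedge Δ=1.0826, bond B=-11.8054.
Check: Δ(0,0)·S0 + B(0,0) = 138.6721 = V0.

(0,0): Delta=1.0826 Bond=-11.8054
(1,0): Delta=2.7000 Bond=-165.2750
(1,1): Delta=1.0000 Bond=0.0000
V0=138.6721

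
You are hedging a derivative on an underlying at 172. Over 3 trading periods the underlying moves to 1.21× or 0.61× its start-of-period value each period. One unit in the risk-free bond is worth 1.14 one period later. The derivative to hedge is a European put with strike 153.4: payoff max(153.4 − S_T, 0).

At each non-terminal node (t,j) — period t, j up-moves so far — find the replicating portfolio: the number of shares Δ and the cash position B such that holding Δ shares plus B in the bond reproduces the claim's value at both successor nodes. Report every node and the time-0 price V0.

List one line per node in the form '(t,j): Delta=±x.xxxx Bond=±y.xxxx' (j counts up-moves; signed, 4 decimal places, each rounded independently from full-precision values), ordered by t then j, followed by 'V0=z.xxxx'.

(0,0): Delta=-0.1206 Bond=22.7200
(1,0): Delta=-0.9974 Bond=117.8889
(1,1): Delta=-0.0623 Bond=13.7514
(2,0): Delta=-1.0000 Bond=134.5614
(2,1): Delta=-0.9972 Bond=134.3711
(2,2): Delta=0.0000 Bond=0.0000
V0=1.9718

No-arbitrage ⇒ martingale measure with p* = (R−d)/(u−d) = 0.8833.
Payoff layer (t=3): V(3,0)=114.3593, V(3,1)=75.9585, V(3,2)=0.0000, V(3,3)=0.0000
Node (2,0) S=64.0012: V=(p*·75.9585+(1−p*)·114.3593)/1.14=70.5602; Δ=(75.9585−114.3593)/(77.4415−39.0407)=-1.0000; B=V−Δ·S=134.5614
Node (2,1) S=126.9532: V=(p*·0.0000+(1−p*)·75.9585)/1.14=7.7735; Δ=(0.0000−75.9585)/(153.6134−77.4415)=-0.9972; B=V−Δ·S=134.3711
Node (2,2) S=251.8252: V=(p*·0.0000+(1−p*)·0.0000)/1.14=0.0000; Δ=(0.0000−0.0000)/(304.7085−153.6134)=0.0000; B=V−Δ·S=0.0000
Node (1,0) S=104.9200: V=(p*·7.7735+(1−p*)·70.5602)/1.14=13.2444; Δ=(7.7735−70.5602)/(126.9532−64.0012)=-0.9974; B=V−Δ·S=117.8889
Node (1,1) S=208.1200: V=(p*·0.0000+(1−p*)·7.7735)/1.14=0.7955; Δ=(0.0000−7.7735)/(251.8252−126.9532)=-0.0623; B=V−Δ·S=13.7514
Node (0,0) S=172.0000: V=(p*·0.7955+(1−p*)·13.2444)/1.14=1.9718; Δ=(0.7955−13.2444)/(208.1200−104.9200)=-0.1206; B=V−Δ·S=22.7200
Self-financing check: at every node Δ·S+B equals the discounted successor values.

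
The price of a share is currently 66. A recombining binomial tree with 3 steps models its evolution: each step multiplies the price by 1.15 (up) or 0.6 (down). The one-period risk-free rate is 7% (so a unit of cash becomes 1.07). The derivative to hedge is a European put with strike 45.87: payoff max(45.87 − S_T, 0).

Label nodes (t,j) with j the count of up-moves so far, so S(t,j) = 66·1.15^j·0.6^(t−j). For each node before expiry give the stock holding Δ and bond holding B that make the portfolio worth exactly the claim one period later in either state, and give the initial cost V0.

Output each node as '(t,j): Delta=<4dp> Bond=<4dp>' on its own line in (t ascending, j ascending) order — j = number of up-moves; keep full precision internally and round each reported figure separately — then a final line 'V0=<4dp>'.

(0,0): Delta=-0.1176 Bond=8.6613
(1,0): Delta=-0.7616 Bond=34.7712
(1,1): Delta=-0.0604 Bond=4.9266
(2,0): Delta=-1.0000 Bond=42.8692
(2,1): Delta=-0.7404 Bond=36.2411
(2,2): Delta=0.0000 Bond=0.0000
V0=0.9005

Under the risk-neutral measure, an up-move has probability p* = (R−d)/(u−d) = 0.8545 and values discount at R = 1.07.
Terminal values V(3,·): V(3,0)=31.6140, V(3,1)=18.5460, V(3,2)=0.0000, V(3,3)=0.0000
(2,0): S=23.7600. Δ = (V_up−V_dn)/(S_up−S_dn) = (18.5460−31.6140)/(27.3240−14.2560) = -1.0000. V = [p*·18.5460 + (1−p*)·31.6140]/1.07 = 19.1092. B = V − Δ·S = 42.8692.
(2,1): S=45.5400. Δ = (V_up−V_dn)/(S_up−S_dn) = (0.0000−18.5460)/(52.3710−27.3240) = -0.7404. V = [p*·0.0000 + (1−p*)·18.5460]/1.07 = 2.5211. B = V − Δ·S = 36.2411.
(2,2): S=87.2850. Δ = (V_up−V_dn)/(S_up−S_dn) = (0.0000−0.0000)/(100.3777−52.3710) = 0.0000. V = [p*·0.0000 + (1−p*)·0.0000]/1.07 = 0.0000. B = V − Δ·S = 0.0000.
(1,0): S=39.6000. Δ = (V_up−V_dn)/(S_up−S_dn) = (2.5211−19.1092)/(45.5400−23.7600) = -0.7616. V = [p*·2.5211 + (1−p*)·19.1092]/1.07 = 4.6111. B = V − Δ·S = 34.7712.
(1,1): S=75.9000. Δ = (V_up−V_dn)/(S_up−S_dn) = (0.0000−2.5211)/(87.2850−45.5400) = -0.0604. V = [p*·0.0000 + (1−p*)·2.5211]/1.07 = 0.3427. B = V − Δ·S = 4.9266.
(0,0): S=66.0000. Δ = (V_up−V_dn)/(S_up−S_dn) = (0.3427−4.6111)/(75.9000−39.6000) = -0.1176. V = [p*·0.3427 + (1−p*)·4.6111]/1.07 = 0.9005. B = V − Δ·S = 8.6613.
The time-0 hedge costs 0.9005, which is the no-arbitrage price.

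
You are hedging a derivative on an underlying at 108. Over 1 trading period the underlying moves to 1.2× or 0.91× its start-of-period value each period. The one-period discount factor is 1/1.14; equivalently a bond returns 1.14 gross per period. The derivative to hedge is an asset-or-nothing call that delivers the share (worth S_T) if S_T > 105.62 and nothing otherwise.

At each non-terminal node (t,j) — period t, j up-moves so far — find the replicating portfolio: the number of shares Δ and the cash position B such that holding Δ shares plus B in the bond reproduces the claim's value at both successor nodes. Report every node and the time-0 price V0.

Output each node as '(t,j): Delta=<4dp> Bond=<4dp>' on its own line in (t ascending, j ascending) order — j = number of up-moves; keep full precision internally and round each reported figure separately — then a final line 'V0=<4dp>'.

No-arbitrage ⇒ martingale measure with p* = (R−d)/(u−d) = 0.7931.
At expiry t=1: V(1,0)=0.0000, V(1,1)=129.6000
(0,0): S=108.0000. Δ = (V_up−V_dn)/(S_up−S_dn) = (129.6000−0.0000)/(129.6000−98.2800) = 4.1379. V = [p*·129.6000 + (1−p*)·0.0000]/1.14 = 90.1633. B = V − Δ·S = -356.7332.
The time-0 hedge costs 90.1633, which is the no-arbitrage price.

(0,0): Delta=4.1379 Bond=-356.7332
V0=90.1633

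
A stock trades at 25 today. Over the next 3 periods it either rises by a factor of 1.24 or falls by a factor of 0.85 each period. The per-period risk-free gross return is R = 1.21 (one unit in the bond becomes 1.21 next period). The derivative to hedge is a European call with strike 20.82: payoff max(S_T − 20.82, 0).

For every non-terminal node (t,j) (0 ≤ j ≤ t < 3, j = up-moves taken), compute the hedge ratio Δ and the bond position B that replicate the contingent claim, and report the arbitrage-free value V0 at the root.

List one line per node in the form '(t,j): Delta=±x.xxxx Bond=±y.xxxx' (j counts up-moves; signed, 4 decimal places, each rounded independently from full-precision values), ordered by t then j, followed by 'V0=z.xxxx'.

No-arbitrage ⇒ martingale measure with p* = (R−d)/(u−d) = 0.9231.
Payoff layer (t=3): V(3,0)=0.0000, V(3,1)=1.5775, V(3,2)=11.8540, V(3,3)=26.8456
  t=2,j=0: stock 18.0625 → up 22.3975 (V=1.5775), down 15.3531 (V=0.0000). Price 1.2034; hedge Δ=0.2239, bond B=-2.8414.
  t=2,j=1: stock 26.3500 → up 32.6740 (V=11.8540), down 22.3975 (V=1.5775). Price 9.1434; hedge Δ=1.0000, bond B=-17.2066.
  t=2,j=2: stock 38.4400 → up 47.6656 (V=26.8456), down 32.6740 (V=11.8540). Price 21.2334; hedge Δ=1.0000, bond B=-17.2066.
  t=1,j=0: stock 21.2500 → up 26.3500 (V=9.1434), down 18.0625 (V=1.2034). Price 7.0518; hedge Δ=0.9581, bond B=-13.3071.
  t=1,j=1: stock 31.0000 → up 38.4400 (V=21.2334), down 26.3500 (V=9.1434). Price 16.7797; hedge Δ=1.0000, bond B=-14.2203.
  t=0,j=0: stock 25.0000 → up 31.0000 (V=16.7797), down 21.2500 (V=7.0518). Price 13.2491; hedge Δ=0.9977, bond B=-11.6943.
Root portfolio cost Δ·25+B reproduces V0=13.2491.

(0,0): Delta=0.9977 Bond=-11.6943
(1,0): Delta=0.9581 Bond=-13.3071
(1,1): Delta=1.0000 Bond=-14.2203
(2,0): Delta=0.2239 Bond=-2.8414
(2,1): Delta=1.0000 Bond=-17.2066
(2,2): Delta=1.0000 Bond=-17.2066
V0=13.2491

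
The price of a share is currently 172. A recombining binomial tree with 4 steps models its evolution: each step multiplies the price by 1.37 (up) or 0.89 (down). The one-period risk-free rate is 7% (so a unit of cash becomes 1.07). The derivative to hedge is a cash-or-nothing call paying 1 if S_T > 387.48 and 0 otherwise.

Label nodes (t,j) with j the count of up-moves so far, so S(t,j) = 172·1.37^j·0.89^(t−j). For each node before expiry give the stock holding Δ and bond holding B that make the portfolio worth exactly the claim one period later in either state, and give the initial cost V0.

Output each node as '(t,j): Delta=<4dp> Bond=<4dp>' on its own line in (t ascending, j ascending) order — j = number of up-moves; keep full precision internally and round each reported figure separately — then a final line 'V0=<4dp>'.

Risk-neutral probability p* = (R−d)/(u−d) = (1.07−0.89)/(1.37−0.89) = 0.3750.
Terminal values V(4,·): V(4,0)=0.0000, V(4,1)=0.0000, V(4,2)=0.0000, V(4,3)=1.0000, V(4,4)=1.0000
  t=3,j=0: stock 121.2547 → up 166.1189 (V=0.0000), down 107.9167 (V=0.0000). Price 0.0000; hedge Δ=0.0000, bond B=0.0000.
  t=3,j=1: stock 186.6504 → up 255.7111 (V=0.0000), down 166.1189 (V=0.0000). Price 0.0000; hedge Δ=0.0000, bond B=0.0000.
  t=3,j=2: stock 287.3159 → up 393.6227 (V=1.0000), down 255.7111 (V=0.0000). Price 0.3505; hedge Δ=0.0073, bond B=-1.7329.
  t=3,j=3: stock 442.2727 → up 605.9136 (V=1.0000), down 393.6227 (V=1.0000). Price 0.9346; hedge Δ=0.0000, bond B=0.9346.
  t=2,j=0: stock 136.2412 → up 186.6504 (V=0.0000), down 121.2547 (V=0.0000). Price 0.0000; hedge Δ=0.0000, bond B=0.0000.
  t=2,j=1: stock 209.7196 → up 287.3159 (V=0.3505), down 186.6504 (V=0.0000). Price 0.1228; hedge Δ=0.0035, bond B=-0.6073.
  t=2,j=2: stock 322.8268 → up 442.2727 (V=0.9346), down 287.3159 (V=0.3505). Price 0.5323; hedge Δ=0.0038, bond B=-0.6846.
  t=1,j=0: stock 153.0800 → up 209.7196 (V=0.1228), down 136.2412 (V=0.0000). Price 0.0430; hedge Δ=0.0017, bond B=-0.2128.
  t=1,j=1: stock 235.6400 → up 322.8268 (V=0.5323), down 209.7196 (V=0.1228). Price 0.2583; hedge Δ=0.0036, bond B=-0.5947.
  t=0,j=0: stock 172.0000 → up 235.6400 (V=0.2583), down 153.0800 (V=0.0430). Price 0.1157; hedge Δ=0.0026, bond B=-0.3327.
Each (Δ,B) replicates both successor values, so the strategy is self-financing and V0 is arbitrage-free.

(0,0): Delta=0.0026 Bond=-0.3327
(1,0): Delta=0.0017 Bond=-0.2128
(1,1): Delta=0.0036 Bond=-0.5947
(2,0): Delta=0.0000 Bond=0.0000
(2,1): Delta=0.0035 Bond=-0.6073
(2,2): Delta=0.0038 Bond=-0.6846
(3,0): Delta=0.0000 Bond=0.0000
(3,1): Delta=0.0000 Bond=0.0000
(3,2): Delta=0.0073 Bond=-1.7329
(3,3): Delta=0.0000 Bond=0.9346
V0=0.1157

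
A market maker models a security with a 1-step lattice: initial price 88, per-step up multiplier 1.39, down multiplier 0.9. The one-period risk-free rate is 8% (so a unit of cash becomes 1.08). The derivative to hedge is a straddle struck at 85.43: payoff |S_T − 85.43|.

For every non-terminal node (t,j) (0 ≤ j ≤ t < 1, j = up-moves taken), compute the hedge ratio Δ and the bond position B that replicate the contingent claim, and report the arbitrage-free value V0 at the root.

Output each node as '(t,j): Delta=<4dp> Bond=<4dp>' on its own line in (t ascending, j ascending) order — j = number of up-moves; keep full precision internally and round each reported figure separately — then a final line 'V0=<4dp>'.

Since d<R<u, set p* = (R−d)/(u−d) = 0.3673; price each node as the discounted p*-expectation of its children.
At expiry t=1: V(1,0)=6.2300, V(1,1)=36.8900
  t=0,j=0: stock 88.0000 → up 122.3200 (V=36.8900), down 79.2000 (V=6.2300). Price 16.1971; hedge Δ=0.7110, bond B=-46.3743.
Check: Δ(0,0)·S0 + B(0,0) = 16.1971 = V0.

(0,0): Delta=0.7110 Bond=-46.3743
V0=16.1971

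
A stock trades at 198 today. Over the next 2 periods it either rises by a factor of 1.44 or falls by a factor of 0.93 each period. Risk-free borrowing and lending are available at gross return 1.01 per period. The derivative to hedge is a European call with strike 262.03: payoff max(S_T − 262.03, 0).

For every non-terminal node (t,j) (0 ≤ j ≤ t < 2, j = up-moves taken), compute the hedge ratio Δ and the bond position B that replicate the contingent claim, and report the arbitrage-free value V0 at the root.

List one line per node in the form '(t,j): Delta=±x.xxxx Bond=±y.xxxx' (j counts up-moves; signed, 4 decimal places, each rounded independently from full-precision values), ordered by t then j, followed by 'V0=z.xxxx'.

Under the risk-neutral measure, an up-move has probability p* = (R−d)/(u−d) = 0.1569 and values discount at R = 1.01.
Payoff layer (t=2): V(2,0)=0.0000, V(2,1)=3.1316, V(2,2)=148.5428
  t=1,j=0: stock 184.1400 → up 265.1616 (V=3.1316), down 171.2502 (V=0.0000). Price 0.4864; hedge Δ=0.0333, bond B=-5.6540.
  t=1,j=1: stock 285.1200 → up 410.5728 (V=148.5428), down 265.1616 (V=3.1316). Price 25.6844; hedge Δ=1.0000, bond B=-259.4356.
  t=0,j=0: stock 198.0000 → up 285.1200 (V=25.6844), down 184.1400 (V=0.4864). Price 4.3950; hedge Δ=0.2495, bond B=-45.0128.
Each (Δ,B) replicates both successor values, so the strategy is self-financing and V0 is arbitrage-free.

(0,0): Delta=0.2495 Bond=-45.0128
(1,0): Delta=0.0333 Bond=-5.6540
(1,1): Delta=1.0000 Bond=-259.4356
V0=4.3950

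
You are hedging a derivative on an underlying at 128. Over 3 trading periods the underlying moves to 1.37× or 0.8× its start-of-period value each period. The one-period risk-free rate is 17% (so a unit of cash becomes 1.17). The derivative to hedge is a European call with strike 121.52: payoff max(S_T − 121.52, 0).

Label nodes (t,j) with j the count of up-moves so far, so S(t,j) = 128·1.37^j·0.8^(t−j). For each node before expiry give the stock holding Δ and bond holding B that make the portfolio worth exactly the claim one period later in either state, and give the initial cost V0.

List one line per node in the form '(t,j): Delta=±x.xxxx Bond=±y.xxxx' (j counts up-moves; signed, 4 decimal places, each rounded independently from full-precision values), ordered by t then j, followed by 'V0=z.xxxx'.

(0,0): Delta=0.9001 Bond=-60.1820
(1,0): Delta=0.6718 Bond=-47.0363
(1,1): Delta=0.9721 Bond=-83.0490
(2,0): Delta=0.0000 Bond=0.0000
(2,1): Delta=0.8838 Bond=-84.7798
(2,2): Delta=1.0000 Bond=-103.8632
V0=55.0271

The replicating-portfolio and risk-neutral prices coincide; use p* = (1.17−0.8)/(1.37−0.8) = 0.6491 for the latter.
Payoff layer (t=3): V(3,0)=0.0000, V(3,1)=0.0000, V(3,2)=70.6746, V(3,3)=207.6132
(2,0): S=81.9200. Δ = (V_up−V_dn)/(S_up−S_dn) = (0.0000−0.0000)/(112.2304−65.5360) = 0.0000. V = [p*·0.0000 + (1−p*)·0.0000]/1.17 = 0.0000. B = V − Δ·S = 0.0000.
(2,1): S=140.2880. Δ = (V_up−V_dn)/(S_up−S_dn) = (70.6746−0.0000)/(192.1946−112.2304) = 0.8838. V = [p*·70.6746 + (1−p*)·0.0000]/1.17 = 39.2107. B = V − Δ·S = -84.7798.
(2,2): S=240.2432. Δ = (V_up−V_dn)/(S_up−S_dn) = (207.6132−70.6746)/(329.1332−192.1946) = 1.0000. V = [p*·207.6132 + (1−p*)·70.6746]/1.17 = 136.3800. B = V − Δ·S = -103.8632.
(1,0): S=102.4000. Δ = (V_up−V_dn)/(S_up−S_dn) = (39.2107−0.0000)/(140.2880−81.9200) = 0.6718. V = [p*·39.2107 + (1−p*)·0.0000]/1.17 = 21.7543. B = V − Δ·S = -47.0363.
(1,1): S=175.3600. Δ = (V_up−V_dn)/(S_up−S_dn) = (136.3800−39.2107)/(240.2432−140.2880) = 0.9721. V = [p*·136.3800 + (1−p*)·39.2107]/1.17 = 87.4235. B = V − Δ·S = -83.0490.
(0,0): S=128.0000. Δ = (V_up−V_dn)/(S_up−S_dn) = (87.4235−21.7543)/(175.3600−102.4000) = 0.9001. V = [p*·87.4235 + (1−p*)·21.7543]/1.17 = 55.0271. B = V − Δ·S = -60.1820.
Check: Δ(0,0)·S0 + B(0,0) = 55.0271 = V0.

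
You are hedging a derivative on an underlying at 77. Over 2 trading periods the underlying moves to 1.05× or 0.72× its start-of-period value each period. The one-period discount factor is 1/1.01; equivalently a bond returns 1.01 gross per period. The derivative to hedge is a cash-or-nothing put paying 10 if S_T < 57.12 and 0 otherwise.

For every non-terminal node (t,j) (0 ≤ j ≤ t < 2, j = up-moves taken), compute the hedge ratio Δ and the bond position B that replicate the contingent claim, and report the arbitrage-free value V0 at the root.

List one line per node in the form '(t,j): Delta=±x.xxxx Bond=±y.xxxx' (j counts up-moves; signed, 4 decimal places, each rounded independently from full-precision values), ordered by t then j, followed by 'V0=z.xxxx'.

(0,0): Delta=-0.0472 Bond=3.7808
(1,0): Delta=-0.5466 Bond=31.5032
(1,1): Delta=0.0000 Bond=0.0000
V0=0.1440

Under the risk-neutral measure, an up-move has probability p* = (R−d)/(u−d) = 0.8788 and values discount at R = 1.01.
At expiry t=2: V(2,0)=10.0000, V(2,1)=0.0000, V(2,2)=0.0000
(1,0): S=55.4400. Δ = (V_up−V_dn)/(S_up−S_dn) = (0.0000−10.0000)/(58.2120−39.9168) = -0.5466. V = [p*·0.0000 + (1−p*)·10.0000]/1.01 = 1.2001. B = V − Δ·S = 31.5032.
(1,1): S=80.8500. Δ = (V_up−V_dn)/(S_up−S_dn) = (0.0000−0.0000)/(84.8925−58.2120) = 0.0000. V = [p*·0.0000 + (1−p*)·0.0000]/1.01 = 0.0000. B = V − Δ·S = 0.0000.
(0,0): S=77.0000. Δ = (V_up−V_dn)/(S_up−S_dn) = (0.0000−1.2001)/(80.8500−55.4400) = -0.0472. V = [p*·0.0000 + (1−p*)·1.2001]/1.01 = 0.1440. B = V − Δ·S = 3.7808.
Check: Δ(0,0)·S0 + B(0,0) = 0.1440 = V0.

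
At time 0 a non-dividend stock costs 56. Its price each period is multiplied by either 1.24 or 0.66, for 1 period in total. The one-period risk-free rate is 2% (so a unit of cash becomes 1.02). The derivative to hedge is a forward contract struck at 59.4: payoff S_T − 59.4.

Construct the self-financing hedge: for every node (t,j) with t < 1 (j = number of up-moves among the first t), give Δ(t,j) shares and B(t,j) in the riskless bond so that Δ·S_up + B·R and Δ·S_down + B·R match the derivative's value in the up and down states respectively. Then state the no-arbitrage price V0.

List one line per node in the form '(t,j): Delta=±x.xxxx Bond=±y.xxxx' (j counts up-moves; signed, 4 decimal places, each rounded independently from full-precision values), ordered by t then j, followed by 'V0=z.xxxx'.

(0,0): Delta=1.0000 Bond=-58.2353
V0=-2.2353

Under the risk-neutral measure, an up-move has probability p* = (R−d)/(u−d) = 0.6207 and values discount at R = 1.02.
Payoff layer (t=1): V(1,0)=-22.4400, V(1,1)=10.0400
(0,0): S=56.0000. Δ = (V_up−V_dn)/(S_up−S_dn) = (10.0400−-22.4400)/(69.4400−36.9600) = 1.0000. V = [p*·10.0400 + (1−p*)·-22.4400]/1.02 = -2.2353. B = V − Δ·S = -58.2353.
Check: Δ(0,0)·S0 + B(0,0) = -2.2353 = V0.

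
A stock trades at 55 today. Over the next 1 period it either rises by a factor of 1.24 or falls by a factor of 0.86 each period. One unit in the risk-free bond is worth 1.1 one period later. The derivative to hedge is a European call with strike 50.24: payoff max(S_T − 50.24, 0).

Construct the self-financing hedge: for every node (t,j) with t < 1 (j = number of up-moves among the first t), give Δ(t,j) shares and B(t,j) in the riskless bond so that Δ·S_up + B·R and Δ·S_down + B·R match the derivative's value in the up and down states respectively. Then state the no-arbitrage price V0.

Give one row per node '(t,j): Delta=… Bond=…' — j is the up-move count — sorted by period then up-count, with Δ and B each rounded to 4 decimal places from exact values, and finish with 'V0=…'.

(0,0): Delta=0.8593 Bond=-36.9512
V0=10.3120

The replicating-portfolio and risk-neutral prices coincide; use p* = (1.1−0.86)/(1.24−0.86) = 0.6316 for the latter.
At expiry t=1: V(1,0)=0.0000, V(1,1)=17.9600
(0,0): S=55.0000. Δ = (V_up−V_dn)/(S_up−S_dn) = (17.9600−0.0000)/(68.2000−47.3000) = 0.8593. V = [p*·17.9600 + (1−p*)·0.0000]/1.1 = 10.3120. B = V − Δ·S = -36.9512.
The time-0 hedge costs 10.3120, which is the no-arbitrage price.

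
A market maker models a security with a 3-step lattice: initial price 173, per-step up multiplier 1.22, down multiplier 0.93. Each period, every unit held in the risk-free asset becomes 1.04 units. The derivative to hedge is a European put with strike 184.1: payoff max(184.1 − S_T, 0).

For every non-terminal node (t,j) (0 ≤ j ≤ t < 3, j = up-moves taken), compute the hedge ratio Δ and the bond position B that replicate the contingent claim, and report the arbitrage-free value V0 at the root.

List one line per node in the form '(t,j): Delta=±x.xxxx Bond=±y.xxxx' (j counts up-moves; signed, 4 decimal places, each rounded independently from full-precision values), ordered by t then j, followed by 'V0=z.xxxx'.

(0,0): Delta=-0.3216 Bond=65.7895
(1,0): Delta=-0.5672 Bond=107.9411
(1,1): Delta=-0.0152 Bond=3.7521
(2,0): Delta=-1.0000 Bond=177.0192
(2,1): Delta=-0.0273 Bond=6.2869
(2,2): Delta=0.0000 Bond=0.0000
V0=10.1604

The replicating-portfolio and risk-neutral prices coincide; use p* = (1.04−0.93)/(1.22−0.93) = 0.3793 for the latter.
Payoff layer (t=3): V(3,0)=44.9462, V(3,1)=1.5542, V(3,2)=0.0000, V(3,3)=0.0000
(2,0): S=149.6277. Δ = (V_up−V_dn)/(S_up−S_dn) = (1.5542−44.9462)/(182.5458−139.1538) = -1.0000. V = [p*·1.5542 + (1−p*)·44.9462]/1.04 = 27.3915. B = V − Δ·S = 177.0192.
(2,1): S=196.2858. Δ = (V_up−V_dn)/(S_up−S_dn) = (0.0000−1.5542)/(239.4687−182.5458) = -0.0273. V = [p*·0.0000 + (1−p*)·1.5542]/1.04 = 0.9276. B = V − Δ·S = 6.2869.
(2,2): S=257.4932. Δ = (V_up−V_dn)/(S_up−S_dn) = (0.0000−0.0000)/(314.1417−239.4687) = 0.0000. V = [p*·0.0000 + (1−p*)·0.0000]/1.04 = 0.0000. B = V − Δ·S = 0.0000.
(1,0): S=160.8900. Δ = (V_up−V_dn)/(S_up−S_dn) = (0.9276−27.3915)/(196.2858−149.6277) = -0.5672. V = [p*·0.9276 + (1−p*)·27.3915]/1.04 = 16.6860. B = V − Δ·S = 107.9411.
(1,1): S=211.0600. Δ = (V_up−V_dn)/(S_up−S_dn) = (0.0000−0.9276)/(257.4932−196.2858) = -0.0152. V = [p*·0.0000 + (1−p*)·0.9276]/1.04 = 0.5536. B = V − Δ·S = 3.7521.
(0,0): S=173.0000. Δ = (V_up−V_dn)/(S_up−S_dn) = (0.5536−16.6860)/(211.0600−160.8900) = -0.3216. V = [p*·0.5536 + (1−p*)·16.6860]/1.04 = 10.1604. B = V − Δ·S = 65.7895.
The time-0 hedge costs 10.1604, which is the no-arbitrage price.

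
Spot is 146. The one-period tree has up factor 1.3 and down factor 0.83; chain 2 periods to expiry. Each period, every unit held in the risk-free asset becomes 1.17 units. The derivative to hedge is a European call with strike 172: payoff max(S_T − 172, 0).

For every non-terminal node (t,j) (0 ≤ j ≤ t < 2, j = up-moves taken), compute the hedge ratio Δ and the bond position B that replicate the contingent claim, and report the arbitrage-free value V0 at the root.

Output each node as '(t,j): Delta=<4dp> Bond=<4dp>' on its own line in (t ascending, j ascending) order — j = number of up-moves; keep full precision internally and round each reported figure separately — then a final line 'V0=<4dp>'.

(0,0): Delta=0.6734 Bond=-69.7498
(1,0): Delta=0.0000 Bond=0.0000
(1,1): Delta=0.8378 Bond=-112.8100
V0=28.5722

Since d<R<u, set p* = (R−d)/(u−d) = 0.7234; price each node as the discounted p*-expectation of its children.
Terminal values V(2,·): V(2,0)=0.0000, V(2,1)=0.0000, V(2,2)=74.7400
(1,0): S=121.1800. Δ = (V_up−V_dn)/(S_up−S_dn) = (0.0000−0.0000)/(157.5340−100.5794) = 0.0000. V = [p*·0.0000 + (1−p*)·0.0000]/1.17 = 0.0000. B = V − Δ·S = 0.0000.
(1,1): S=189.8000. Δ = (V_up−V_dn)/(S_up−S_dn) = (74.7400−0.0000)/(246.7400−157.5340) = 0.8378. V = [p*·74.7400 + (1−p*)·0.0000]/1.17 = 46.2113. B = V − Δ·S = -112.8100.
(0,0): S=146.0000. Δ = (V_up−V_dn)/(S_up−S_dn) = (46.2113−0.0000)/(189.8000−121.1800) = 0.6734. V = [p*·46.2113 + (1−p*)·0.0000]/1.17 = 28.5722. B = V − Δ·S = -69.7498.
Self-financing check: at every node Δ·S+B equals the discounted successor values.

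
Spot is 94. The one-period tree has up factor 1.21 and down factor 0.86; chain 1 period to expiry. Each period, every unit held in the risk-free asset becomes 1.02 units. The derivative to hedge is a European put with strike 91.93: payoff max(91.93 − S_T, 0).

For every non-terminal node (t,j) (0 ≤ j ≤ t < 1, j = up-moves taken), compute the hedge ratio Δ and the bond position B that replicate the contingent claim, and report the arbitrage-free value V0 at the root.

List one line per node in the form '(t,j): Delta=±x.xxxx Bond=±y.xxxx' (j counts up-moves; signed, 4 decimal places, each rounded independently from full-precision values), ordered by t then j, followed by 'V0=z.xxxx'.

(0,0): Delta=-0.3371 Bond=37.5880
V0=5.9022

The replicating-portfolio and risk-neutral prices coincide; use p* = (1.02−0.86)/(1.21−0.86) = 0.4571 for the latter.
Terminal payoffs: V(1,0)=11.0900, V(1,1)=0.0000
  t=0,j=0: stock 94.0000 → up 113.7400 (V=0.0000), down 80.8400 (V=11.0900). Price 5.9022; hedge Δ=-0.3371, bond B=37.5880.
Each (Δ,B) replicates both successor values, so the strategy is self-financing and V0 is arbitrage-free.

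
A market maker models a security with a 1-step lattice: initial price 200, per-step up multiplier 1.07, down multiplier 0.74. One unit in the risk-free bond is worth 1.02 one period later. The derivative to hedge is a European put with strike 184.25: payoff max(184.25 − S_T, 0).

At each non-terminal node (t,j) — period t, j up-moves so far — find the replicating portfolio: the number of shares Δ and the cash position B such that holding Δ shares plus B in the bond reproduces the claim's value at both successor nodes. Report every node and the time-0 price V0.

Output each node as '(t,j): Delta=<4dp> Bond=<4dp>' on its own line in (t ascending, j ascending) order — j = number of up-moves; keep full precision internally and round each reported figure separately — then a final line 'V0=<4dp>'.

Risk-neutral probability p* = (R−d)/(u−d) = (1.02−0.74)/(1.07−0.74) = 0.8485.
Payoff layer (t=1): V(1,0)=36.2500, V(1,1)=0.0000
  t=0,j=0: stock 200.0000 → up 214.0000 (V=0.0000), down 148.0000 (V=36.2500). Price 5.3847; hedge Δ=-0.5492, bond B=115.2332.
Check: Δ(0,0)·S0 + B(0,0) = 5.3847 = V0.

(0,0): Delta=-0.5492 Bond=115.2332
V0=5.3847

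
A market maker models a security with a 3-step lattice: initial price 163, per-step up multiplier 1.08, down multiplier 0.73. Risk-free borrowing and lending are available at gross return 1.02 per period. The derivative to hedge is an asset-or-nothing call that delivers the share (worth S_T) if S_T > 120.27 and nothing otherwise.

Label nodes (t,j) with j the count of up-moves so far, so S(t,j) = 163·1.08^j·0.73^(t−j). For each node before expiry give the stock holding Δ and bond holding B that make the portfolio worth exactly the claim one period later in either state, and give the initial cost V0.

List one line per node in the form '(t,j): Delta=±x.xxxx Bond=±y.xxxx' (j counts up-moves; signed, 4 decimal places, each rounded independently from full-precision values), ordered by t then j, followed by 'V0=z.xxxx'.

(0,0): Delta=1.4339 Bond=-77.4917
(1,0): Delta=2.7071 Bond=-230.5379
(1,1): Delta=1.2559 Bond=-47.6975
(2,0): Delta=0.0000 Bond=0.0000
(2,1): Delta=3.0857 Bond=-283.8001
(2,2): Delta=1.0000 Bond=0.0000
V0=156.2413

Since d<R<u, set p* = (R−d)/(u−d) = 0.8286; price each node as the discounted p*-expectation of its children.
At expiry t=3: V(3,0)=0.0000, V(3,1)=0.0000, V(3,2)=138.7899, V(3,3)=205.3331
Node (2,0) S=86.8627: V=(p*·0.0000+(1−p*)·0.0000)/1.02=0.0000; Δ=(0.0000−0.0000)/(93.8117−63.4098)=0.0000; B=V−Δ·S=0.0000
Node (2,1) S=128.5092: V=(p*·138.7899+(1−p*)·0.0000)/1.02=112.7425; Δ=(138.7899−0.0000)/(138.7899−93.8117)=3.0857; B=V−Δ·S=-283.8001
Node (2,2) S=190.1232: V=(p*·205.3331+(1−p*)·138.7899)/1.02=190.1232; Δ=(205.3331−138.7899)/(205.3331−138.7899)=1.0000; B=V−Δ·S=0.0000
Node (1,0) S=118.9900: V=(p*·112.7425+(1−p*)·0.0000)/1.02=91.5836; Δ=(112.7425−0.0000)/(128.5092−86.8627)=2.7071; B=V−Δ·S=-230.5379
Node (1,1) S=176.0400: V=(p*·190.1232+(1−p*)·112.7425)/1.02=173.3901; Δ=(190.1232−112.7425)/(190.1232−128.5092)=1.2559; B=V−Δ·S=-47.6975
Node (0,0) S=163.0000: V=(p*·173.3901+(1−p*)·91.5836)/1.02=156.2413; Δ=(173.3901−91.5836)/(176.0400−118.9900)=1.4339; B=V−Δ·S=-77.4917
Root portfolio cost Δ·163+B reproduces V0=156.2413.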